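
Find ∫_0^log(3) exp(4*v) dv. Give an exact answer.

20

Let u = exp(v), so du = exp(v) dv. When v = 0, u = 1; when v = log(3), u = 3.
The integral becomes ∫ u**3 du from 1 to 3, with antiderivative u**4/4.
Back in v: F(v) = exp(4*v)/4.
Then F(log(3)) - F(0) = (81/4) - (1/4) = 20.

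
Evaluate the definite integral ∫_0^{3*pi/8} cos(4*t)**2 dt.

Use the identity cos^2(4*t) = (1 + cos(8*t))/2.
An antiderivative is F(t) = t/2 + sin(8*t)/16.
Then F(3*pi/8) - F(0) = (3*pi/16) - (0) = 3*pi/16.

3*pi/16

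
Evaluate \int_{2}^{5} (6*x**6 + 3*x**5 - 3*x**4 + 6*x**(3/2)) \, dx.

-48*sqrt(2)/5 + 60*sqrt(5) + 5094549/70

By the power rule, an antiderivative is F(x) = 6*x**7/7 + x**6/2 + 12*x**(5/2)/5 - 3*x**5/5.
Then F(5) - F(2) = (60*sqrt(5) + 1020625/14) - (48*sqrt(2)/5 + 4288/35) = -48*sqrt(2)/5 + 60*sqrt(5) + 5094549/70.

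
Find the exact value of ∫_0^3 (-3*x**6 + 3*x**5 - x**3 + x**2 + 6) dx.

By the power rule, an antiderivative is F(x) = -3*x**7/7 + x**6/2 - x**4/4 + x**3/3 + 6*x.
Then F(3) - F(0) = (-15849/28) - (0) = -15849/28.

-15849/28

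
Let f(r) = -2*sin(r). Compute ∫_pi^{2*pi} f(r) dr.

4

An antiderivative is F(r) = 2*cos(r).
Then F(2*pi) - F(pi) = (2) - (-2) = 4.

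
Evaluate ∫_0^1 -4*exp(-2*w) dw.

An antiderivative is F(w) = 2*exp(-2*w).
Then F(1) - F(0) = (2*exp(-2)) - (2) = -2 + 2*exp(-2).

-2 + 2*exp(-2)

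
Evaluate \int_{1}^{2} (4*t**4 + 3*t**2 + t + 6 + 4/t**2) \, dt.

By the power rule, an antiderivative is F(t) = 4*t**5/5 + t**3 + t**2/2 + 6*t - 4/t.
Then F(2) - F(1) = (228/5) - (43/10) = 413/10.

413/10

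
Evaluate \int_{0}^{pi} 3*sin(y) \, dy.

An antiderivative is F(y) = -3*cos(y).
Then F(pi) - F(0) = (3) - (-3) = 6.

6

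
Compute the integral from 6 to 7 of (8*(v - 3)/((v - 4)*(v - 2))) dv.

-12*log(2) + 4*log(3) + 4*log(5)

Factor the denominator: v**2 - 6*v + 8 = (v - 2)(v - 4).
Partial fractions: 8*(v - 3)/((v - 4)*(v - 2)) = 4/(v - 2) + 4/(v - 4).
An antiderivative is F(v) = 4*log(v - 4) + 4*log(v - 2).
Then F(7) - F(6) = (4*log(3) + 4*log(5)) - (12*log(2)) = -12*log(2) + 4*log(3) + 4*log(5).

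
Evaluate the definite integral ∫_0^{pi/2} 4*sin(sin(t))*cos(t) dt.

4 - 4*cos(1)

Let u = sin(t), so du = cos(t) dt. When t = 0, u = 0; when t = pi/2, u = 1.
The integral becomes 4·∫ sin(u) du from 0 to 1, with antiderivative -4*cos(u).
Back in t: F(t) = -4*cos(sin(t)).
Then F(pi/2) - F(0) = (-4*cos(1)) - (-4) = 4 - 4*cos(1).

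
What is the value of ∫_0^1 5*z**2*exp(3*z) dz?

Integrate by parts twice (u = z^2, dv = 5*exp(3*z) dz).
An antiderivative is F(z) = (45*z**2 - 30*z + 10)*exp(3*z)/27.
Then F(1) - F(0) = (25*exp(3)/27) - (10/27) = -10/27 + 25*exp(3)/27.

-10/27 + 25*exp(3)/27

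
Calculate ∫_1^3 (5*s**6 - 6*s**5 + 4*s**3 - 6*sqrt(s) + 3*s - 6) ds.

By the power rule, an antiderivative is F(s) = 5*s**7/7 - s**6 + s**4 - 4*s**(3/2) + 3*s**2/2 - 6*s.
Then F(3) - F(1) = (12735/14 - 12*sqrt(3)) - (-109/14) = 6422/7 - 12*sqrt(3).

6422/7 - 12*sqrt(3)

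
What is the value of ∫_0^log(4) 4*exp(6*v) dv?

Let u = exp(v), so du = exp(v) dv. When v = 0, u = 1; when v = log(4), u = 4.
The integral becomes 4·∫ u**5 du from 1 to 4, with antiderivative 2*u**6/3.
Back in v: F(v) = 2*exp(6*v)/3.
Then F(log(4)) - F(0) = (8192/3) - (2/3) = 2730.

2730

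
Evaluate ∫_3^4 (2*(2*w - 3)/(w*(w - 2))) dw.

-3*log(3) + 7*log(2)

Factor the denominator: w**2 - 2*w = w(w - 2).
Partial fractions: 2*(2*w - 3)/(w*(w - 2)) = 3/w + 1/(w - 2).
An antiderivative is F(w) = 3*log(w) + log(w - 2).
Then F(4) - F(3) = (7*log(2)) - (log(27)) = -3*log(3) + 7*log(2).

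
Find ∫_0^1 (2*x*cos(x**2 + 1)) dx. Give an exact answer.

-sin(1) + sin(2)

Let u = x**2 + 1, so du = 2*x dx. When x = 0, u = 1; when x = 1, u = 2.
The integral becomes ∫ cos(u) du from 1 to 2, with antiderivative sin(u).
Back in x: F(x) = sin(x**2 + 1).
Then F(1) - F(0) = (sin(2)) - (sin(1)) = -sin(1) + sin(2).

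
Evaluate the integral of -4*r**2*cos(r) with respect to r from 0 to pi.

Integrate by parts twice (u = r^2, dv = -4*cos(r) dr).
An antiderivative is F(r) = -4*r**2*sin(r) - 8*r*cos(r) + 8*sin(r).
Then F(pi) - F(0) = (8*pi) - (0) = 8*pi.

8*pi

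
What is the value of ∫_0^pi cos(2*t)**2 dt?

Use the identity cos^2(2*t) = (1 + cos(4*t))/2.
An antiderivative is F(t) = t/2 + sin(4*t)/8.
Then F(pi) - F(0) = (pi/2) - (0) = pi/2.

pi/2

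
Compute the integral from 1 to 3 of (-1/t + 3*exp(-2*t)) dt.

-log(3) - 3*exp(-6)/2 + 3*exp(-2)/2

An antiderivative is F(t) = -log(t) - 3*exp(-2*t)/2.
Then F(3) - F(1) = (-log(3) - 3*exp(-6)/2) - (-3*exp(-2)/2) = -log(3) - 3*exp(-6)/2 + 3*exp(-2)/2.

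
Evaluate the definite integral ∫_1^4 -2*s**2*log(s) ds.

Integrate by parts once (u = ln s, dv = -2*s**2 ds).
An antiderivative is F(s) = -2*s**3*(3*log(s) - 1)/9.
Then F(4) - F(1) = (128/9 - 256*log(2)/3) - (2/9) = 14 - 256*log(2)/3.

14 - 256*log(2)/3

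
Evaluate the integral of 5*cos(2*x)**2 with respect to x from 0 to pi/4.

Use the identity cos^2(2*x) = (1 + cos(4*x))/2.
An antiderivative is F(x) = 5*x/2 + 5*sin(4*x)/8.
Then F(pi/4) - F(0) = (5*pi/8) - (0) = 5*pi/8.

5*pi/8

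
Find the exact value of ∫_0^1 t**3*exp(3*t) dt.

2/27 + 4*exp(3)/27

Integrate by parts 3 times (u = t^3, dv = exp(3*t) dt).
An antiderivative is F(t) = (9*t**3 - 9*t**2 + 6*t - 2)*exp(3*t)/27.
Then F(1) - F(0) = (4*exp(3)/27) - (-2/27) = 2/27 + 4*exp(3)/27.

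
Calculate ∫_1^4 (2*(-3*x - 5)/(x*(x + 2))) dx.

Factor the denominator: x**2 + 2*x = (x + 2)x.
Partial fractions: 2*(-3*x - 5)/(x*(x + 2)) = -1/(x + 2) - 5/x.
An antiderivative is F(x) = -5*log(x) - log(x + 2).
Then F(4) - F(1) = (-11*log(2) - log(3)) - (-log(3)) = -11*log(2).

-11*log(2)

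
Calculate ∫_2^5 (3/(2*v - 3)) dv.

3*log(7)/2

An antiderivative is F(v) = 3*log(2*v - 3)/2.
Then F(5) - F(2) = (3*log(7)/2) - (0) = 3*log(7)/2.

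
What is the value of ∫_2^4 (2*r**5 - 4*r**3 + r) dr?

By the power rule, an antiderivative is F(r) = r**6/3 - r**4 + r**2/2.
Then F(4) - F(2) = (3352/3) - (22/3) = 1110.

1110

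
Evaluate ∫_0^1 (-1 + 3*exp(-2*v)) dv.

An antiderivative is F(v) = -v - 3*exp(-2*v)/2.
Then F(1) - F(0) = (-1 - 3*exp(-2)/2) - (-3/2) = (-3 + exp(2))*exp(-2)/2.

(-3 + exp(2))*exp(-2)/2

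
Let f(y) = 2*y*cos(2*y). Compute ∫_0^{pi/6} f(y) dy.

-1/4 + sqrt(3)*pi/12

Integrate by parts once (u = y, dv = 2*cos(2*y) dy).
An antiderivative is F(y) = y*sin(2*y) + cos(2*y)/2.
Then F(pi/6) - F(0) = (1/4 + sqrt(3)*pi/12) - (1/2) = -1/4 + sqrt(3)*pi/12.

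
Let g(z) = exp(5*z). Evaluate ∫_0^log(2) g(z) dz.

Let u = exp(z), so du = exp(z) dz. When z = 0, u = 1; when z = log(2), u = 2.
The integral becomes ∫ u**4 du from 1 to 2, with antiderivative u**5/5.
Back in z: F(z) = exp(5*z)/5.
Then F(log(2)) - F(0) = (32/5) - (1/5) = 31/5.

31/5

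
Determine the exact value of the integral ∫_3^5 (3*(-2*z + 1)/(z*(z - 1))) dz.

Factor the denominator: z**2 - z = z(z - 1).
Partial fractions: 3*(-2*z + 1)/(z*(z - 1)) = -3/z - 3/(z - 1).
An antiderivative is F(z) = -3*log(z) - 3*log(z - 1).
Then F(5) - F(3) = (-3*log(5) - 6*log(2)) - (-3*log(3) - 3*log(2)) = -3*log(5) - 3*log(2) + 3*log(3).

-3*log(5) - 3*log(2) + 3*log(3)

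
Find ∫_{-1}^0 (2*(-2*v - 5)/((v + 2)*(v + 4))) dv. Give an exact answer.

-7*log(2) + 3*log(3)

Factor the denominator: v**2 + 6*v + 8 = (v + 4)(v + 2).
Partial fractions: 2*(-2*v - 5)/((v + 2)*(v + 4)) = -3/(v + 4) - 1/(v + 2).
An antiderivative is F(v) = -log(v + 2) - 3*log(v + 4).
Then F(0) - F(-1) = (-7*log(2)) - (-log(27)) = -7*log(2) + 3*log(3).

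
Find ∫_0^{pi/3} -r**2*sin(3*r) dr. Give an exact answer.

Integrate by parts twice (u = r^2, dv = -sin(3*r) dr).
An antiderivative is F(r) = r**2*cos(3*r)/3 - 2*r*sin(3*r)/9 - 2*cos(3*r)/27.
Then F(pi/3) - F(0) = (2/27 - pi**2/27) - (-2/27) = 4/27 - pi**2/27.

4/27 - pi**2/27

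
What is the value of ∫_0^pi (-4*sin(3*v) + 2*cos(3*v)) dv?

-8/3

An antiderivative is F(v) = 2*sin(3*v)/3 + 4*cos(3*v)/3.
Then F(pi) - F(0) = (-4/3) - (4/3) = -8/3.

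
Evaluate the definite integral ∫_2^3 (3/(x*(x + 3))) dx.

Factor the denominator: x**2 + 3*x = (x + 3)x.
Partial fractions: 3/(x*(x + 3)) = -1/(x + 3) + 1/x.
An antiderivative is F(x) = log(x) - log(x + 3).
Then F(3) - F(2) = (-log(2)) - (log(2/5)) = log(5/4).

log(5/4)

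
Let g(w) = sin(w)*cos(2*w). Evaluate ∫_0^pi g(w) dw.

-2/3

Use the identity sin(w)cos(2*w) = [sin(3*w) + sin(-w)]/2.
An antiderivative is F(w) = cos(w)/2 - cos(3*w)/6.
Then F(pi) - F(0) = (-1/3) - (1/3) = -2/3.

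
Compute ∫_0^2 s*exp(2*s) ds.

Integrate by parts once (u = s, dv = exp(2*s) ds).
An antiderivative is F(s) = (2*s - 1)*exp(2*s)/4.
Then F(2) - F(0) = (3*exp(4)/4) - (-1/4) = 1/4 + 3*exp(4)/4.

1/4 + 3*exp(4)/4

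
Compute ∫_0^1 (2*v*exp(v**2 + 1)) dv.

-exp(1) + exp(2)

Let u = v**2 + 1, so du = 2*v dv. When v = 0, u = 1; when v = 1, u = 2.
The integral becomes ∫ exp(u) du from 1 to 2, with antiderivative exp(u).
Back in v: F(v) = exp(v**2 + 1).
Then F(1) - F(0) = (exp(2)) - (exp(1)) = -exp(1) + exp(2).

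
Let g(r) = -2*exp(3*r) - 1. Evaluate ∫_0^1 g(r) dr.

An antiderivative is F(r) = -2*exp(3*r)/3 - r.
Then F(1) - F(0) = (-2*exp(3)/3 - 1) - (-2/3) = -2*exp(3)/3 - 1/3.

-2*exp(3)/3 - 1/3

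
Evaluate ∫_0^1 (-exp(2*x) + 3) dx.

An antiderivative is F(x) = -exp(2*x)/2 + 3*x.
Then F(1) - F(0) = (3 - exp(2)/2) - (-1/2) = 7/2 - exp(2)/2.

7/2 - exp(2)/2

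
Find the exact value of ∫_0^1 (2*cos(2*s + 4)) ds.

Let u = 2*s + 4, so du = 2 ds. When s = 0, u = 4; when s = 1, u = 6.
The integral becomes ∫ cos(u) du from 4 to 6, with antiderivative sin(u).
Back in s: F(s) = sin(2*s + 4).
Then F(1) - F(0) = (sin(6)) - (sin(4)) = sin(6) - sin(4).

sin(6) - sin(4)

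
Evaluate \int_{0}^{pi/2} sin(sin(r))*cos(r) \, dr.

Let u = sin(r), so du = cos(r) dr. When r = 0, u = 0; when r = pi/2, u = 1.
The integral becomes ∫ sin(u) du from 0 to 1, with antiderivative -cos(u).
Back in r: F(r) = -cos(sin(r)).
Then F(pi/2) - F(0) = (-cos(1)) - (-1) = 1 - cos(1).

1 - cos(1)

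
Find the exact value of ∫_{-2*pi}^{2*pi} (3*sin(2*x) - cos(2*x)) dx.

0

An antiderivative is F(x) = -sin(2*x)/2 - 3*cos(2*x)/2.
Then F(2*pi) - F(-2*pi) = (-3/2) - (-3/2) = 0.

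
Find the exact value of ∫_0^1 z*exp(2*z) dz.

1/4 + exp(2)/4

Integrate by parts once (u = z, dv = exp(2*z) dz).
An antiderivative is F(z) = (2*z - 1)*exp(2*z)/4.
Then F(1) - F(0) = (exp(2)/4) - (-1/4) = 1/4 + exp(2)/4.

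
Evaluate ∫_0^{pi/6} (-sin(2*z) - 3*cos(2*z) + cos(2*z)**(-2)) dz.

-sqrt(3)/4 - 1/4

An antiderivative is F(z) = -3*sin(2*z)/2 + cos(2*z)/2 + tan(2*z)/2.
Then F(pi/6) - F(0) = (1/4 - sqrt(3)/4) - (1/2) = -sqrt(3)/4 - 1/4.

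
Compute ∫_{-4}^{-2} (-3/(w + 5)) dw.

An antiderivative is F(w) = -3*log(w + 5).
Then F(-2) - F(-4) = (-log(27)) - (0) = -log(27).

-log(27)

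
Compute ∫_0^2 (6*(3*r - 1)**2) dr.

Let u = 3*r - 1, so du = 3 dr. When r = 0, u = -1; when r = 2, u = 5.
The integral becomes 2·∫ u**2 du from -1 to 5, with antiderivative 2*u**3/3.
Back in r: F(r) = 2*(3*r - 1)**3/3.
Then F(2) - F(0) = (250/3) - (-2/3) = 84.

84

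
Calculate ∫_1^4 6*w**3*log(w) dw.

-765/8 + 768*log(2)

Integrate by parts once (u = ln w, dv = 6*w**3 dw).
An antiderivative is F(w) = 3*w**4*(4*log(w) - 1)/8.
Then F(4) - F(1) = (-96 + 768*log(2)) - (-3/8) = -765/8 + 768*log(2).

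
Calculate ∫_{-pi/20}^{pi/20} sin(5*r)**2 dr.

Use the identity sin^2(5*r) = (1 - cos(10*r))/2.
An antiderivative is F(r) = r/2 - sin(10*r)/20.
Then F(pi/20) - F(-pi/20) = (-1/20 + pi/40) - (1/20 - pi/40) = -1/10 + pi/20.

-1/10 + pi/20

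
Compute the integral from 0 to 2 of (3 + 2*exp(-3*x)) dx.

An antiderivative is F(x) = 3*x - 2*exp(-3*x)/3.
Then F(2) - F(0) = (6 - 2*exp(-6)/3) - (-2/3) = 20/3 - 2*exp(-6)/3.

20/3 - 2*exp(-6)/3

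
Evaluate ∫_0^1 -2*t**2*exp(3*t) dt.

Integrate by parts twice (u = t^2, dv = -2*exp(3*t) dt).
An antiderivative is F(t) = (-18*t**2 + 12*t - 4)*exp(3*t)/27.
Then F(1) - F(0) = (-10*exp(3)/27) - (-4/27) = 4/27 - 10*exp(3)/27.

4/27 - 10*exp(3)/27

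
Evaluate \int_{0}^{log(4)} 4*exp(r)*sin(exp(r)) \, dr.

4*cos(1) - 4*cos(4)

Let u = exp(r), so du = exp(r) dr. When r = 0, u = 1; when r = log(4), u = 4.
The integral becomes 4·∫ sin(u) du from 1 to 4, with antiderivative -4*cos(u).
Back in r: F(r) = -4*cos(exp(r)).
Then F(log(4)) - F(0) = (-4*cos(4)) - (-4*cos(1)) = 4*cos(1) - 4*cos(4).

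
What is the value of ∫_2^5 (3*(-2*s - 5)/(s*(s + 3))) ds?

Factor the denominator: s**2 + 3*s = (s + 3)s.
Partial fractions: 3*(-2*s - 5)/(s*(s + 3)) = -1/(s + 3) - 5/s.
An antiderivative is F(s) = -5*log(s) - log(s + 3).
Then F(5) - F(2) = (-5*log(5) - 3*log(2)) - (-5*log(2) - log(5)) = -4*log(5) + 2*log(2).

-4*log(5) + 2*log(2)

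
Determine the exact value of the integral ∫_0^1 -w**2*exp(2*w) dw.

Integrate by parts twice (u = w^2, dv = -exp(2*w) dw).
An antiderivative is F(w) = (-2*w**2 + 2*w - 1)*exp(2*w)/4.
Then F(1) - F(0) = (-exp(2)/4) - (-1/4) = 1/4 - exp(2)/4.

1/4 - exp(2)/4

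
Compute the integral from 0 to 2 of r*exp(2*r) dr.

Integrate by parts once (u = r, dv = exp(2*r) dr).
An antiderivative is F(r) = (2*r - 1)*exp(2*r)/4.
Then F(2) - F(0) = (3*exp(4)/4) - (-1/4) = 1/4 + 3*exp(4)/4.

1/4 + 3*exp(4)/4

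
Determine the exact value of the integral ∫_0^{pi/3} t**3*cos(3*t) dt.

4/27 - pi**2/27

Integrate by parts 3 times (u = t^3, dv = cos(3*t) dt).
An antiderivative is F(t) = t**3*sin(3*t)/3 + t**2*cos(3*t)/3 - 2*t*sin(3*t)/9 - 2*cos(3*t)/27.
Then F(pi/3) - F(0) = (2/27 - pi**2/27) - (-2/27) = 4/27 - pi**2/27.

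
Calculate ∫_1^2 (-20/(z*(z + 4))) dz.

Factor the denominator: z**2 + 4*z = (z + 4)z.
Partial fractions: -20/(z*(z + 4)) = 5/(z + 4) - 5/z.
An antiderivative is F(z) = -5*log(z) + 5*log(z + 4).
Then F(2) - F(1) = (5*log(3)) - (5*log(5)) = -5*log(5) + 5*log(3).

-5*log(5) + 5*log(3)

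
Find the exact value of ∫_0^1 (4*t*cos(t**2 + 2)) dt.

Let u = t**2 + 2, so du = 2*t dt. When t = 0, u = 2; when t = 1, u = 3.
The integral becomes 2·∫ cos(u) du from 2 to 3, with antiderivative 2*sin(u).
Back in t: F(t) = 2*sin(t**2 + 2).
Then F(1) - F(0) = (2*sin(3)) - (2*sin(2)) = -2*sin(2) + 2*sin(3).

-2*sin(2) + 2*sin(3)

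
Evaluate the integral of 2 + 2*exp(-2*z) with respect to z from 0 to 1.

3 - exp(-2)

An antiderivative is F(z) = 2*z - exp(-2*z).
Then F(1) - F(0) = (2 - exp(-2)) - (-1) = 3 - exp(-2).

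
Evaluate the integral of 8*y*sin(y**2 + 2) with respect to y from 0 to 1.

4*cos(2) - 4*cos(3)

Let u = y**2 + 2, so du = 2*y dy. When y = 0, u = 2; when y = 1, u = 3.
The integral becomes 4·∫ sin(u) du from 2 to 3, with antiderivative -4*cos(u).
Back in y: F(y) = -4*cos(y**2 + 2).
Then F(1) - F(0) = (-4*cos(3)) - (-4*cos(2)) = 4*cos(2) - 4*cos(3).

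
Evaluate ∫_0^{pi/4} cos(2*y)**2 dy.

Use the identity cos^2(2*y) = (1 + cos(4*y))/2.
An antiderivative is F(y) = y/2 + sin(4*y)/8.
Then F(pi/4) - F(0) = (pi/8) - (0) = pi/8.

pi/8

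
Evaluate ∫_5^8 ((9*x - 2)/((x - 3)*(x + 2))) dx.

Factor the denominator: x**2 - x - 6 = (x + 2)(x - 3).
Partial fractions: (9*x - 2)/((x - 3)*(x + 2)) = 4/(x + 2) + 5/(x - 3).
An antiderivative is F(x) = 5*log(x - 3) + 4*log(x + 2).
Then F(8) - F(5) = (4*log(2) + 9*log(5)) - (5*log(2) + 4*log(7)) = -4*log(7) - log(2) + 9*log(5).

-4*log(7) - log(2) + 9*log(5)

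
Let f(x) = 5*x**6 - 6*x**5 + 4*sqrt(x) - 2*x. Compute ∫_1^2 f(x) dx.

By the power rule, an antiderivative is F(x) = 5*x**7/7 - x**6 + 8*x**(3/2)/3 - x**2.
Then F(2) - F(1) = (16*sqrt(2)/3 + 164/7) - (29/21) = 16*sqrt(2)/3 + 463/21.

16*sqrt(2)/3 + 463/21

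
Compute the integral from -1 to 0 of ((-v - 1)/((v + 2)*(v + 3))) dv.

log(8/9)

Factor the denominator: v**2 + 5*v + 6 = (v + 3)(v + 2).
Partial fractions: (-v - 1)/((v + 2)*(v + 3)) = -2/(v + 3) + 1/(v + 2).
An antiderivative is F(v) = log(v + 2) - 2*log(v + 3).
Then F(0) - F(-1) = (log(2/9)) - (-log(4)) = log(8/9).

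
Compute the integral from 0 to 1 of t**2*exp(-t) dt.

Integrate by parts twice (u = t^2, dv = exp(-t) dt).
An antiderivative is F(t) = (-t**2 - 2*t - 2)*exp(-t).
Then F(1) - F(0) = (-5*exp(-1)) - (-2) = 2 - 5*exp(-1).

2 - 5*exp(-1)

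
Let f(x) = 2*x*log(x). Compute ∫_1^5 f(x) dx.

Integrate by parts once (u = ln x, dv = 2*x dx).
An antiderivative is F(x) = x**2*(2*log(x) - 1)/2.
Then F(5) - F(1) = (-25/2 + 25*log(5)) - (-1/2) = -12 + 25*log(5).

-12 + 25*log(5)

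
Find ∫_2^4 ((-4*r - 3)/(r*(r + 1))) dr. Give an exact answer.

Factor the denominator: r**2 + r = (r + 1)r.
Partial fractions: (-4*r - 3)/(r*(r + 1)) = -1/(r + 1) - 3/r.
An antiderivative is F(r) = -3*log(r) - log(r + 1).
Then F(4) - F(2) = (-6*log(2) - log(5)) - (-log(24)) = log(3/40).

log(3/40)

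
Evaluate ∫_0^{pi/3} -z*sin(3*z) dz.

Integrate by parts once (u = z, dv = -sin(3*z) dz).
An antiderivative is F(z) = z*cos(3*z)/3 - sin(3*z)/9.
Then F(pi/3) - F(0) = (-pi/9) - (0) = -pi/9.

-pi/9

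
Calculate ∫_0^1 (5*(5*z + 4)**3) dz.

Let u = 5*z + 4, so du = 5 dz. When z = 0, u = 4; when z = 1, u = 9.
The integral becomes ∫ u**3 du from 4 to 9, with antiderivative u**4/4.
Back in z: F(z) = (5*z + 4)**4/4.
Then F(1) - F(0) = (6561/4) - (64) = 6305/4.

6305/4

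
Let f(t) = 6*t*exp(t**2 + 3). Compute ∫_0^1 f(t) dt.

-3*(1 - exp(1))*exp(3)

Let u = t**2 + 3, so du = 2*t dt. When t = 0, u = 3; when t = 1, u = 4.
The integral becomes 3·∫ exp(u) du from 3 to 4, with antiderivative 3*exp(u).
Back in t: F(t) = 3*exp(t**2 + 3).
Then F(1) - F(0) = (3*exp(4)) - (3*exp(3)) = -3*(1 - exp(1))*exp(3).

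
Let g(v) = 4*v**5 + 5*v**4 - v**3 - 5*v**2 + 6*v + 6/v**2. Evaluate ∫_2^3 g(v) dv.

By the power rule, an antiderivative is F(v) = 2*v**6/3 + v**5 - v**4/4 - 5*v**3/3 + 3*v**2 - 6/v.
Then F(3) - F(2) = (2755/4) - (199/3) = 7469/12.

7469/12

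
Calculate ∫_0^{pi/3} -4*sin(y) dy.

-2

An antiderivative is F(y) = 4*cos(y).
Then F(pi/3) - F(0) = (2) - (4) = -2.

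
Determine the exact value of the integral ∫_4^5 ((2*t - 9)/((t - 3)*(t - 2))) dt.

-8*log(2) + 5*log(3)

Factor the denominator: t**2 - 5*t + 6 = (t - 2)(t - 3).
Partial fractions: (2*t - 9)/((t - 3)*(t - 2)) = 5/(t - 2) - 3/(t - 3).
An antiderivative is F(t) = -3*log(t - 3) + 5*log(t - 2).
Then F(5) - F(4) = (-3*log(2) + 5*log(3)) - (log(32)) = -8*log(2) + 5*log(3).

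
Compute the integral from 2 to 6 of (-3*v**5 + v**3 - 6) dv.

By the power rule, an antiderivative is F(v) = -v**6/2 + v**4/4 - 6*v.
Then F(6) - F(2) = (-23040) - (-40) = -23000.

-23000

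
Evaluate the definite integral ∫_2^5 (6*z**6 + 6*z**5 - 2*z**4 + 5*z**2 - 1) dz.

By the power rule, an antiderivative is F(z) = 6*z**7/7 + z**6 - 2*z**5/5 + 5*z**3/3 - z.
Then F(5) - F(2) = (1712395/21) - (18086/105) = 2847963/35.

2847963/35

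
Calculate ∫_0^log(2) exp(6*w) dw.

Let u = exp(w), so du = exp(w) dw. When w = 0, u = 1; when w = log(2), u = 2.
The integral becomes ∫ u**5 du from 1 to 2, with antiderivative u**6/6.
Back in w: F(w) = exp(6*w)/6.
Then F(log(2)) - F(0) = (32/3) - (1/6) = 21/2.

21/2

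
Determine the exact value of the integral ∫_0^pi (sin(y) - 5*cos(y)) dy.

2

An antiderivative is F(y) = -5*sin(y) - cos(y).
Then F(pi) - F(0) = (1) - (-1) = 2.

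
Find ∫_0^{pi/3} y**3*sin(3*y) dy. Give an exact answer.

Integrate by parts 3 times (u = y^3, dv = sin(3*y) dy).
An antiderivative is F(y) = -y**3*cos(3*y)/3 + y**2*sin(3*y)/3 + 2*y*cos(3*y)/9 - 2*sin(3*y)/27.
Then F(pi/3) - F(0) = (pi*(-6 + pi**2)/81) - (0) = pi*(-6 + pi**2)/81.

pi*(-6 + pi**2)/81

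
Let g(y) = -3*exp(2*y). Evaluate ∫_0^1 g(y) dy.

3/2 - 3*exp(2)/2

An antiderivative is F(y) = -3*exp(2*y)/2.
Then F(1) - F(0) = (-3*exp(2)/2) - (-3/2) = 3/2 - 3*exp(2)/2.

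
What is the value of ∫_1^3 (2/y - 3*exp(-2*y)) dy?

-3*exp(-2)/2 + 3*exp(-6)/2 + 2*log(3)

An antiderivative is F(y) = 2*log(y) + 3*exp(-2*y)/2.
Then F(3) - F(1) = (3*exp(-6)/2 + 2*log(3)) - (3*exp(-2)/2) = -3*exp(-2)/2 + 3*exp(-6)/2 + 2*log(3).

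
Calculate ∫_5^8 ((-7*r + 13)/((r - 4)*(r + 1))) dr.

-4*log(3) - 2*log(2)

Factor the denominator: r**2 - 3*r - 4 = (r + 1)(r - 4).
Partial fractions: (-7*r + 13)/((r - 4)*(r + 1)) = -4/(r + 1) - 3/(r - 4).
An antiderivative is F(r) = -3*log(r - 4) - 4*log(r + 1).
Then F(8) - F(5) = (-8*log(3) - 6*log(2)) - (-4*log(3) - 4*log(2)) = -4*log(3) - 2*log(2).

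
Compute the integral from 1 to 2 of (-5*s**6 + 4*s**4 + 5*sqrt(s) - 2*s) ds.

By the power rule, an antiderivative is F(s) = -5*s**7/7 + 4*s**5/5 + 10*s**(3/2)/3 - s**2.
Then F(2) - F(1) = (-2444/35 + 20*sqrt(2)/3) - (254/105) = -7586/105 + 20*sqrt(2)/3.

-7586/105 + 20*sqrt(2)/3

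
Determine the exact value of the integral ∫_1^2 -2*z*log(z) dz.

Integrate by parts once (u = ln z, dv = -2*z dz).
An antiderivative is F(z) = -z**2*(2*log(z) - 1)/2.
Then F(2) - F(1) = (2 - log(16)) - (1/2) = 3/2 - log(16).

3/2 - log(16)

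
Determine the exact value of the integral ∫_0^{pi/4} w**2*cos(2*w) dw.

Integrate by parts twice (u = w^2, dv = cos(2*w) dw).
An antiderivative is F(w) = w**2*sin(2*w)/2 + w*cos(2*w)/2 - sin(2*w)/4.
Then F(pi/4) - F(0) = (-1/4 + pi**2/32) - (0) = -1/4 + pi**2/32.

-1/4 + pi**2/32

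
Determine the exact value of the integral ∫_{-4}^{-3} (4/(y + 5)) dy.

log(16)

An antiderivative is F(y) = 4*log(y + 5).
Then F(-3) - F(-4) = (log(16)) - (0) = log(16).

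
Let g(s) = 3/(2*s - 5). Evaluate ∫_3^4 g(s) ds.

3*log(3)/2

An antiderivative is F(s) = 3*log(2*s - 5)/2.
Then F(4) - F(3) = (3*log(3)/2) - (0) = 3*log(3)/2.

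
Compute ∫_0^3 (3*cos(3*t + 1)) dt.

-sin(1) + sin(10)

Let u = 3*t + 1, so du = 3 dt. When t = 0, u = 1; when t = 3, u = 10.
The integral becomes ∫ cos(u) du from 1 to 10, with antiderivative sin(u).
Back in t: F(t) = sin(3*t + 1).
Then F(3) - F(0) = (sin(10)) - (sin(1)) = -sin(1) + sin(10).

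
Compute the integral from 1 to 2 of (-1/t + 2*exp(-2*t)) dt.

-log(2) - exp(-4) + exp(-2)

An antiderivative is F(t) = -log(t) - exp(-2*t).
Then F(2) - F(1) = (-log(2) - exp(-4)) - (-exp(-2)) = -log(2) - exp(-4) + exp(-2).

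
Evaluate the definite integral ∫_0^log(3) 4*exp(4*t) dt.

80

Let u = exp(t), so du = exp(t) dt. When t = 0, u = 1; when t = log(3), u = 3.
The integral becomes 4·∫ u**3 du from 1 to 3, with antiderivative u**4.
Back in t: F(t) = exp(4*t).
Then F(log(3)) - F(0) = (81) - (1) = 80.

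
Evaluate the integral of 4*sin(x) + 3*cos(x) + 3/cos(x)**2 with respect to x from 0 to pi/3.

An antiderivative is F(x) = 3*sin(x) - 4*cos(x) + 3*tan(x).
Then F(pi/3) - F(0) = (-2 + 9*sqrt(3)/2) - (-4) = 2 + 9*sqrt(3)/2.

2 + 9*sqrt(3)/2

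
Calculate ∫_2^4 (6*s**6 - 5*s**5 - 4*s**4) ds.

342304/35

By the power rule, an antiderivative is F(s) = 6*s**7/7 - 5*s**6/6 - 4*s**5/5.
Then F(4) - F(2) = (1030144/105) - (3232/105) = 342304/35.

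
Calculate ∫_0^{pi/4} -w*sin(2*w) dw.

-1/4

Integrate by parts once (u = w, dv = -sin(2*w) dw).
An antiderivative is F(w) = w*cos(2*w)/2 - sin(2*w)/4.
Then F(pi/4) - F(0) = (-1/4) - (0) = -1/4.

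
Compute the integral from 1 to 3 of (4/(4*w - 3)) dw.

An antiderivative is F(w) = log(4*w - 3).
Then F(3) - F(1) = (log(9)) - (0) = log(9).

log(9)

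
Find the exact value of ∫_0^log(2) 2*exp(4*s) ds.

15/2

Let u = exp(s), so du = exp(s) ds. When s = 0, u = 1; when s = log(2), u = 2.
The integral becomes 2·∫ u**3 du from 1 to 2, with antiderivative u**4/2.
Back in s: F(s) = exp(4*s)/2.
Then F(log(2)) - F(0) = (8) - (1/2) = 15/2.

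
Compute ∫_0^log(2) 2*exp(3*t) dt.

14/3

Let u = exp(t), so du = exp(t) dt. When t = 0, u = 1; when t = log(2), u = 2.
The integral becomes 2·∫ u**2 du from 1 to 2, with antiderivative 2*u**3/3.
Back in t: F(t) = 2*exp(3*t)/3.
Then F(log(2)) - F(0) = (16/3) - (2/3) = 14/3.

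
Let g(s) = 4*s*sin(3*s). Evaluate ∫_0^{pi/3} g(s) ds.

4*pi/9

Integrate by parts once (u = s, dv = 4*sin(3*s) ds).
An antiderivative is F(s) = -4*s*cos(3*s)/3 + 4*sin(3*s)/9.
Then F(pi/3) - F(0) = (4*pi/9) - (0) = 4*pi/9.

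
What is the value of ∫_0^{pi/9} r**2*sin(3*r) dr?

Integrate by parts twice (u = r^2, dv = sin(3*r) dr).
An antiderivative is F(r) = -r**2*cos(3*r)/3 + 2*r*sin(3*r)/9 + 2*cos(3*r)/27.
Then F(pi/9) - F(0) = (-pi**2/486 + 1/27 + sqrt(3)*pi/81) - (2/27) = -1/27 - pi**2/486 + sqrt(3)*pi/81.

-1/27 - pi**2/486 + sqrt(3)*pi/81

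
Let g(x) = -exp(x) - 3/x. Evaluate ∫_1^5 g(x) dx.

-exp(5) - 3*log(5) + exp(1)

An antiderivative is F(x) = -exp(x) - 3*log(x).
Then F(5) - F(1) = (-exp(5) - 3*log(5)) - (-exp(1)) = -exp(5) - 3*log(5) + exp(1).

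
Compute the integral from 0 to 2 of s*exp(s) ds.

1 + exp(2)

Integrate by parts once (u = s, dv = exp(s) ds).
An antiderivative is F(s) = (s - 1)*exp(s).
Then F(2) - F(0) = (exp(2)) - (-1) = 1 + exp(2).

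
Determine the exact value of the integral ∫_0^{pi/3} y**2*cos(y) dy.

Integrate by parts twice (u = y^2, dv = cos(y) dy).
An antiderivative is F(y) = y**2*sin(y) + 2*y*cos(y) - 2*sin(y).
Then F(pi/3) - F(0) = (-sqrt(3) + sqrt(3)*pi**2/18 + pi/3) - (0) = -sqrt(3) + sqrt(3)*pi**2/18 + pi/3.

-sqrt(3) + sqrt(3)*pi**2/18 + pi/3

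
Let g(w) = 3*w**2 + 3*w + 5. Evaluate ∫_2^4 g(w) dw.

84

By the power rule, an antiderivative is F(w) = w**3 + 3*w**2/2 + 5*w.
Then F(4) - F(2) = (108) - (24) = 84.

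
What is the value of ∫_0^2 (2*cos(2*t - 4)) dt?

sin(4)

Let u = 2*t - 4, so du = 2 dt. When t = 0, u = -4; when t = 2, u = 0.
The integral becomes ∫ cos(u) du from -4 to 0, with antiderivative sin(u).
Back in t: F(t) = sin(2*t - 4).
Then F(2) - F(0) = (0) - (-sin(4)) = sin(4).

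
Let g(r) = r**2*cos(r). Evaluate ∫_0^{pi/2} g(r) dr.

-2 + pi**2/4

Integrate by parts twice (u = r^2, dv = cos(r) dr).
An antiderivative is F(r) = r**2*sin(r) + 2*r*cos(r) - 2*sin(r).
Then F(pi/2) - F(0) = (-2 + pi**2/4) - (0) = -2 + pi**2/4.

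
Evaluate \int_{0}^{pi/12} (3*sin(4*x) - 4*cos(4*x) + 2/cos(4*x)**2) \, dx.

3/8

An antiderivative is F(x) = -sin(4*x) - 3*cos(4*x)/4 + tan(4*x)/2.
Then F(pi/12) - F(0) = (-3/8) - (-3/4) = 3/8.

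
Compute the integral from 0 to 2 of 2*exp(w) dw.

-2 + 2*exp(2)

An antiderivative is F(w) = 2*exp(w).
Then F(2) - F(0) = (2*exp(2)) - (2) = -2 + 2*exp(2).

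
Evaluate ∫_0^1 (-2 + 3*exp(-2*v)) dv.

An antiderivative is F(v) = -2*v - 3*exp(-2*v)/2.
Then F(1) - F(0) = (-2 - 3*exp(-2)/2) - (-3/2) = (-exp(2) - 3)*exp(-2)/2.

(-exp(2) - 3)*exp(-2)/2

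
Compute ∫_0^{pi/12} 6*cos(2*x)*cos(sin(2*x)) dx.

Let u = sin(2*x), so du = 2*cos(2*x) dx. When x = 0, u = 0; when x = pi/12, u = 1/2.
The integral becomes 3·∫ cos(u) du from 0 to 1/2, with antiderivative 3*sin(u).
Back in x: F(x) = 3*sin(sin(2*x)).
Then F(pi/12) - F(0) = (3*sin(1/2)) - (0) = 3*sin(1/2).

3*sin(1/2)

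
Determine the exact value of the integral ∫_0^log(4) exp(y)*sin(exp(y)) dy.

Let u = exp(y), so du = exp(y) dy. When y = 0, u = 1; when y = log(4), u = 4.
The integral becomes ∫ sin(u) du from 1 to 4, with antiderivative -cos(u).
Back in y: F(y) = -cos(exp(y)).
Then F(log(4)) - F(0) = (-cos(4)) - (-cos(1)) = cos(1) - cos(4).

cos(1) - cos(4)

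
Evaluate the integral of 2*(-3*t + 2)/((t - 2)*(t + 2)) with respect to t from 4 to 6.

-10*log(2) + 4*log(3)

Factor the denominator: t**2 - 4 = (t + 2)(t - 2).
Partial fractions: 2*(-3*t + 2)/((t - 2)*(t + 2)) = -4/(t + 2) - 2/(t - 2).
An antiderivative is F(t) = -2*log(t - 2) - 4*log(t + 2).
Then F(6) - F(4) = (-16*log(2)) - (-4*log(3) - 6*log(2)) = -10*log(2) + 4*log(3).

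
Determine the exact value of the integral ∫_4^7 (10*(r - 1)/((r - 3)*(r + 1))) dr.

Factor the denominator: r**2 - 2*r - 3 = (r + 1)(r - 3).
Partial fractions: 10*(r - 1)/((r - 3)*(r + 1)) = 5/(r + 1) + 5/(r - 3).
An antiderivative is F(r) = 5*log(r - 3) + 5*log(r + 1).
Then F(7) - F(4) = (25*log(2)) - (5*log(5)) = -5*log(5) + 25*log(2).

-5*log(5) + 25*log(2)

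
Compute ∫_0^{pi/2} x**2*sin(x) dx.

Integrate by parts twice (u = x^2, dv = sin(x) dx).
An antiderivative is F(x) = -x**2*cos(x) + 2*x*sin(x) + 2*cos(x).
Then F(pi/2) - F(0) = (pi) - (2) = -2 + pi.

-2 + pi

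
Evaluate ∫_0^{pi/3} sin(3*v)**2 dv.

pi/6

Use the identity sin^2(3*v) = (1 - cos(6*v))/2.
An antiderivative is F(v) = v/2 - sin(6*v)/12.
Then F(pi/3) - F(0) = (pi/6) - (0) = pi/6.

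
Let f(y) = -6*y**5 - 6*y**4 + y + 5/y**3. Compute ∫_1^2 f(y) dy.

By the power rule, an antiderivative is F(y) = -y**6 - 6*y**5/5 + y**2/2 - 5/(2*y**2).
Then F(2) - F(1) = (-4041/40) - (-21/5) = -3873/40.

-3873/40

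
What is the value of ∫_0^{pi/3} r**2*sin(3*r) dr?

-4/27 + pi**2/27

Integrate by parts twice (u = r^2, dv = sin(3*r) dr).
An antiderivative is F(r) = -r**2*cos(3*r)/3 + 2*r*sin(3*r)/9 + 2*cos(3*r)/27.
Then F(pi/3) - F(0) = (-2/27 + pi**2/27) - (2/27) = -4/27 + pi**2/27.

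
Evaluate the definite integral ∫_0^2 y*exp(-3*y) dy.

(-7 + exp(6))*exp(-6)/9

Integrate by parts once (u = y, dv = exp(-3*y) dy).
An antiderivative is F(y) = (-3*y - 1)*exp(-3*y)/9.
Then F(2) - F(0) = (-7*exp(-6)/9) - (-1/9) = (-7 + exp(6))*exp(-6)/9.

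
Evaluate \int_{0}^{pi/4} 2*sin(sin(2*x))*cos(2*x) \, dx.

1 - cos(1)

Let u = sin(2*x), so du = 2*cos(2*x) dx. When x = 0, u = 0; when x = pi/4, u = 1.
The integral becomes ∫ sin(u) du from 0 to 1, with antiderivative -cos(u).
Back in x: F(x) = -cos(sin(2*x)).
Then F(pi/4) - F(0) = (-cos(1)) - (-1) = 1 - cos(1).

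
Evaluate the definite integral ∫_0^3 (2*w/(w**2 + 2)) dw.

log(11/2)

Let u = w**2 + 2, so du = 2*w dw. When w = 0, u = 2; when w = 3, u = 11.
The integral becomes ∫ 1/u du from 2 to 11, with antiderivative log(u).
Back in w: F(w) = log(w**2 + 2).
Then F(3) - F(0) = (log(11)) - (log(2)) = log(11/2).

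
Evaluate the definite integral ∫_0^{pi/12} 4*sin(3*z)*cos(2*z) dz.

-3*sqrt(6)/5 - 2*sqrt(2)/5 + 12/5

Use the identity sin(3*z)cos(2*z) = [sin(5*z) + sin(z)]/2.
An antiderivative is F(z) = -2*cos(z) - 2*cos(5*z)/5.
Then F(pi/12) - F(0) = (-3*sqrt(6)/5 - 2*sqrt(2)/5) - (-12/5) = -3*sqrt(6)/5 - 2*sqrt(2)/5 + 12/5.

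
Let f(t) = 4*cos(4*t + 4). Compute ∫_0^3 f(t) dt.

Let u = 4*t + 4, so du = 4 dt. When t = 0, u = 4; when t = 3, u = 16.
The integral becomes ∫ cos(u) du from 4 to 16, with antiderivative sin(u).
Back in t: F(t) = sin(4*t + 4).
Then F(3) - F(0) = (sin(16)) - (sin(4)) = sin(16) - sin(4).

sin(16) - sin(4)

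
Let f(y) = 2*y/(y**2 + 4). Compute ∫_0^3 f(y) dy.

log(13/4)

Let u = y**2 + 4, so du = 2*y dy. When y = 0, u = 4; when y = 3, u = 13.
The integral becomes ∫ 1/u du from 4 to 13, with antiderivative log(u).
Back in y: F(y) = log(y**2 + 4).
Then F(3) - F(0) = (log(13)) - (log(4)) = log(13/4).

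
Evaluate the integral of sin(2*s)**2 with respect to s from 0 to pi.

pi/2

Use the identity sin^2(2*s) = (1 - cos(4*s))/2.
An antiderivative is F(s) = s/2 - sin(4*s)/8.
Then F(pi) - F(0) = (pi/2) - (0) = pi/2.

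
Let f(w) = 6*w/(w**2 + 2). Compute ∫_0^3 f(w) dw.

-3*log(2) + 3*log(11)

Let u = w**2 + 2, so du = 2*w dw. When w = 0, u = 2; when w = 3, u = 11.
The integral becomes 3·∫ 1/u du from 2 to 11, with antiderivative 3*log(u).
Back in w: F(w) = 3*log(w**2 + 2).
Then F(3) - F(0) = (3*log(11)) - (log(8)) = -3*log(2) + 3*log(11).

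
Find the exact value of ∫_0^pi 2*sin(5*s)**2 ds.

pi

Use the identity sin^2(5*s) = (1 - cos(10*s))/2.
An antiderivative is F(s) = s - sin(10*s)/10.
Then F(pi) - F(0) = (pi) - (0) = pi.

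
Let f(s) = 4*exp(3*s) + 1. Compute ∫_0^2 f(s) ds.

An antiderivative is F(s) = 4*exp(3*s)/3 + s.
Then F(2) - F(0) = (2 + 4*exp(6)/3) - (4/3) = 2/3 + 4*exp(6)/3.

2/3 + 4*exp(6)/3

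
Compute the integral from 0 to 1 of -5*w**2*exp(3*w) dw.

Integrate by parts twice (u = w^2, dv = -5*exp(3*w) dw).
An antiderivative is F(w) = (-45*w**2 + 30*w - 10)*exp(3*w)/27.
Then F(1) - F(0) = (-25*exp(3)/27) - (-10/27) = 10/27 - 25*exp(3)/27.

10/27 - 25*exp(3)/27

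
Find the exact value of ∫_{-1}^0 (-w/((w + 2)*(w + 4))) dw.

log(9/8)

Factor the denominator: w**2 + 6*w + 8 = (w + 4)(w + 2).
Partial fractions: -w/((w + 2)*(w + 4)) = -2/(w + 4) + 1/(w + 2).
An antiderivative is F(w) = log(w + 2) - 2*log(w + 4).
Then F(0) - F(-1) = (-log(8)) - (-log(9)) = log(9/8).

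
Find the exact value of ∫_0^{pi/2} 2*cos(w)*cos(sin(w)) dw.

2*sin(1)

Let u = sin(w), so du = cos(w) dw. When w = 0, u = 0; when w = pi/2, u = 1.
The integral becomes 2·∫ cos(u) du from 0 to 1, with antiderivative 2*sin(u).
Back in w: F(w) = 2*sin(sin(w)).
Then F(pi/2) - F(0) = (2*sin(1)) - (0) = 2*sin(1).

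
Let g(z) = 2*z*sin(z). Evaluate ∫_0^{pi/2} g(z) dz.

Integrate by parts once (u = z, dv = 2*sin(z) dz).
An antiderivative is F(z) = -2*z*cos(z) + 2*sin(z).
Then F(pi/2) - F(0) = (2) - (0) = 2.

2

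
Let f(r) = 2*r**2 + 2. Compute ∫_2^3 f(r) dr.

44/3

By the power rule, an antiderivative is F(r) = 2*r**3/3 + 2*r.
Then F(3) - F(2) = (24) - (28/3) = 44/3.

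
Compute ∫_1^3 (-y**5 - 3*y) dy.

-400/3

By the power rule, an antiderivative is F(y) = -y**6/6 - 3*y**2/2.
Then F(3) - F(1) = (-135) - (-5/3) = -400/3.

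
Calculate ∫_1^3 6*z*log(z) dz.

Integrate by parts once (u = ln z, dv = 6*z dz).
An antiderivative is F(z) = 3*z**2*(2*log(z) - 1)/2.
Then F(3) - F(1) = (-27/2 + 27*log(3)) - (-3/2) = -12 + 27*log(3).

-12 + 27*log(3)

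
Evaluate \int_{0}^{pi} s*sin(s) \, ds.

pi

Integrate by parts once (u = s, dv = sin(s) ds).
An antiderivative is F(s) = -s*cos(s) + sin(s).
Then F(pi) - F(0) = (pi) - (0) = pi.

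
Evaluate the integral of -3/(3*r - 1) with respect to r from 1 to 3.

-log(4)

An antiderivative is F(r) = -log(3*r - 1).
Then F(3) - F(1) = (-log(8)) - (-log(2)) = -log(4).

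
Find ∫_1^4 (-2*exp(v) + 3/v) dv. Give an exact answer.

An antiderivative is F(v) = -2*exp(v) + 3*log(v).
Then F(4) - F(1) = (-2*exp(4) + log(64)) - (-2*exp(1)) = -2*exp(4) + 6*log(2) + 2*exp(1).

-2*exp(4) + 6*log(2) + 2*exp(1)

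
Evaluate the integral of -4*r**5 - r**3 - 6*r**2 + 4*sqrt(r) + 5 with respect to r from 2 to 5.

-42981/4 - 16*sqrt(2)/3 + 40*sqrt(5)/3

By the power rule, an antiderivative is F(r) = -2*r**6/3 - r**4/4 + 8*r**(3/2)/3 - 2*r**3 + 5*r.
Then F(5) - F(2) = (-129575/12 + 40*sqrt(5)/3) - (-158/3 + 16*sqrt(2)/3) = -42981/4 - 16*sqrt(2)/3 + 40*sqrt(5)/3.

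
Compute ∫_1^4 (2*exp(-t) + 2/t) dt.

An antiderivative is F(t) = 2*log(t) - 2*exp(-t).
Then F(4) - F(1) = (-2*exp(-4) + 4*log(2)) - (-2*exp(-1)) = -2*exp(-4) + 2*exp(-1) + 4*log(2).

-2*exp(-4) + 2*exp(-1) + 4*log(2)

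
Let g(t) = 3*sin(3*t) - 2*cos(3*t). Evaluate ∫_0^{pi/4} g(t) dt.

An antiderivative is F(t) = -2*sin(3*t)/3 - cos(3*t).
Then F(pi/4) - F(0) = (sqrt(2)/6) - (-1) = sqrt(2)/6 + 1.

sqrt(2)/6 + 1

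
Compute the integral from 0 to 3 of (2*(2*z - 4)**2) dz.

Let u = 2*z - 4, so du = 2 dz. When z = 0, u = -4; when z = 3, u = 2.
The integral becomes ∫ u**2 du from -4 to 2, with antiderivative u**3/3.
Back in z: F(z) = (2*z - 4)**3/3.
Then F(3) - F(0) = (8/3) - (-64/3) = 24.

24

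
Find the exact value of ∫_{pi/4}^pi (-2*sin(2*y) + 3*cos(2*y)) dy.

-1/2

An antiderivative is F(y) = 3*sin(2*y)/2 + cos(2*y).
Then F(pi) - F(pi/4) = (1) - (3/2) = -1/2.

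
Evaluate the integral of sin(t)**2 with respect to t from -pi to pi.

Use the identity sin^2(t) = (1 - cos(2*t))/2.
An antiderivative is F(t) = t/2 - sin(2*t)/4.
Then F(pi) - F(-pi) = (pi/2) - (-pi/2) = pi.

pi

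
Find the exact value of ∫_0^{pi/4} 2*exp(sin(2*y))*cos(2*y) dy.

Let u = sin(2*y), so du = 2*cos(2*y) dy. When y = 0, u = 0; when y = pi/4, u = 1.
The integral becomes ∫ exp(u) du from 0 to 1, with antiderivative exp(u).
Back in y: F(y) = exp(sin(2*y)).
Then F(pi/4) - F(0) = (E) - (1) = -1 + E.

-1 + E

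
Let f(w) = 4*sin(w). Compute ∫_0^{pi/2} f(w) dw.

An antiderivative is F(w) = -4*cos(w).
Then F(pi/2) - F(0) = (0) - (-4) = 4.

4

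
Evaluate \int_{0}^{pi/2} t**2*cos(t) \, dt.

Integrate by parts twice (u = t^2, dv = cos(t) dt).
An antiderivative is F(t) = t**2*sin(t) + 2*t*cos(t) - 2*sin(t).
Then F(pi/2) - F(0) = (-2 + pi**2/4) - (0) = -2 + pi**2/4.

-2 + pi**2/4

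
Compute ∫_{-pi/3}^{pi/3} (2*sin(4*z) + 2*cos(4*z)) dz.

An antiderivative is F(z) = sin(4*z)/2 - cos(4*z)/2.
Then F(pi/3) - F(-pi/3) = (1/4 - sqrt(3)/4) - (1/4 + sqrt(3)/4) = -sqrt(3)/2.

-sqrt(3)/2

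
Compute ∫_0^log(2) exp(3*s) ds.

7/3

Let u = exp(s), so du = exp(s) ds. When s = 0, u = 1; when s = log(2), u = 2.
The integral becomes ∫ u**2 du from 1 to 2, with antiderivative u**3/3.
Back in s: F(s) = exp(3*s)/3.
Then F(log(2)) - F(0) = (8/3) - (1/3) = 7/3.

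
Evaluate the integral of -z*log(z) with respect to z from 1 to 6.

-18*log(3) - 18*log(2) + 35/4

Integrate by parts once (u = ln z, dv = -z dz).
An antiderivative is F(z) = -z**2*(2*log(z) - 1)/4.
Then F(6) - F(1) = (-18*log(3) - 18*log(2) + 9) - (1/4) = -18*log(3) - 18*log(2) + 35/4.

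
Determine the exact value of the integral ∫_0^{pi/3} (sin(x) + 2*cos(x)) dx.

1/2 + sqrt(3)

An antiderivative is F(x) = 2*sin(x) - cos(x).
Then F(pi/3) - F(0) = (-1/2 + sqrt(3)) - (-1) = 1/2 + sqrt(3).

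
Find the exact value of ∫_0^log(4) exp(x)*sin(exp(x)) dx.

Let u = exp(x), so du = exp(x) dx. When x = 0, u = 1; when x = log(4), u = 4.
The integral becomes ∫ sin(u) du from 1 to 4, with antiderivative -cos(u).
Back in x: F(x) = -cos(exp(x)).
Then F(log(4)) - F(0) = (-cos(4)) - (-cos(1)) = cos(1) - cos(4).

cos(1) - cos(4)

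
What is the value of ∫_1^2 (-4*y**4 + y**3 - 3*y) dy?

-511/20

By the power rule, an antiderivative is F(y) = -4*y**5/5 + y**4/4 - 3*y**2/2.
Then F(2) - F(1) = (-138/5) - (-41/20) = -511/20.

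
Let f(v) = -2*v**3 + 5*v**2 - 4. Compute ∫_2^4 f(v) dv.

-104/3

By the power rule, an antiderivative is F(v) = -v**4/2 + 5*v**3/3 - 4*v.
Then F(4) - F(2) = (-112/3) - (-8/3) = -104/3.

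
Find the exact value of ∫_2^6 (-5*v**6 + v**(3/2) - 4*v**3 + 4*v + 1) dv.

-1407524/7 - 8*sqrt(2)/5 + 72*sqrt(6)/5

By the power rule, an antiderivative is F(v) = -5*v**7/7 + 2*v**(5/2)/5 - v**4 + 2*v**2 + v.
Then F(6) - F(2) = (-1408206/7 + 72*sqrt(6)/5) - (-682/7 + 8*sqrt(2)/5) = -1407524/7 - 8*sqrt(2)/5 + 72*sqrt(6)/5.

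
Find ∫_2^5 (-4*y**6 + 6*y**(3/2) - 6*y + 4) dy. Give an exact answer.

-312345/7 - 48*sqrt(2)/5 + 60*sqrt(5)

By the power rule, an antiderivative is F(y) = -4*y**7/7 + 12*y**(5/2)/5 - 3*y**2 + 4*y.
Then F(5) - F(2) = (-312885/7 + 60*sqrt(5)) - (-540/7 + 48*sqrt(2)/5) = -312345/7 - 48*sqrt(2)/5 + 60*sqrt(5).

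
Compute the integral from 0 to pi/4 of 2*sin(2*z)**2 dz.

pi/4

Use the identity sin^2(2*z) = (1 - cos(4*z))/2.
An antiderivative is F(z) = z - sin(4*z)/4.
Then F(pi/4) - F(0) = (pi/4) - (0) = pi/4.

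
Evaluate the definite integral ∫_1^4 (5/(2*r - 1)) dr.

5*log(7)/2

An antiderivative is F(r) = 5*log(2*r - 1)/2.
Then F(4) - F(1) = (5*log(7)/2) - (0) = 5*log(7)/2.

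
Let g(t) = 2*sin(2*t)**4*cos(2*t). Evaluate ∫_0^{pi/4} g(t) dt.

Let u = sin(2*t), so du = 2*cos(2*t) dt. When t = 0, u = 0; when t = pi/4, u = 1.
The integral becomes ∫ u**4 du from 0 to 1, with antiderivative u**5/5.
Back in t: F(t) = sin(2*t)**5/5.
Then F(pi/4) - F(0) = (1/5) - (0) = 1/5.

1/5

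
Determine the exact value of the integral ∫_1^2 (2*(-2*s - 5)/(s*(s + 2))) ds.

-log(24)

Factor the denominator: s**2 + 2*s = (s + 2)s.
Partial fractions: 2*(-2*s - 5)/(s*(s + 2)) = 1/(s + 2) - 5/s.
An antiderivative is F(s) = -5*log(s) + log(s + 2).
Then F(2) - F(1) = (-log(8)) - (log(3)) = -log(24).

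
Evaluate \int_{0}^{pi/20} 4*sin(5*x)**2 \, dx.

Use the identity sin^2(5*x) = (1 - cos(10*x))/2.
An antiderivative is F(x) = 2*x - sin(10*x)/5.
Then F(pi/20) - F(0) = (-1/5 + pi/10) - (0) = -1/5 + pi/10.

-1/5 + pi/10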